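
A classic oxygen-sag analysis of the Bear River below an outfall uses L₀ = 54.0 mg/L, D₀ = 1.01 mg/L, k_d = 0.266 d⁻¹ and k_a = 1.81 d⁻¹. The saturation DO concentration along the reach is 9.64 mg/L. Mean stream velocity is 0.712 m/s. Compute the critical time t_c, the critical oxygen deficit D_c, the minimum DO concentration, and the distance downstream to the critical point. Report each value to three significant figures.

t_c ≈ 1.17 d; D_c ≈ 5.82 mg/L; min DO ≈ 3.82 mg/L; x_c ≈ 71.8 km

At the critical point dD/dt = 0, so k_d L₀ e^(−k_d t) = k_a D. Substituting D(t) from the Streeter–Phelps equation and solving for t gives
t_c = ln[(k_a/k_d)(1 − D₀(k_a−k_d)/(k_d L₀))] / (k_a−k_d).
Here k_a−k_d = 1.544 d⁻¹ and 1 − D₀(k_a−k_d)/(k_d L₀) = 1 − 1.01×1.544/(0.266×54.0) = 0.8914, so
t_c = ln(6.805 × 0.8914) / 1.544 = 1.803 / 1.544 = 1.168 d.
D_c = (k_d/k_a) L₀ e^(−k_d t_c) = (0.266/1.81) × 54.0 × e^(−0.266×1.168) = 0.1470 × 54.0 × 0.7330 = 5.817 mg/L.
Minimum DO = C_s − D_c = 9.64 − 5.817 = 3.823 mg/L.
x_c = v t_c = 0.712 m/s × 1.168 d × 86400 s/d = 71820 m ≈ 71.8 km.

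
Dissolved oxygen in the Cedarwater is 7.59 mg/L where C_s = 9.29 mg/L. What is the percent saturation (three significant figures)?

81.7 % saturation

% saturation = C/C_s × 100 = 7.59/9.29 × 100 = 81.7 %.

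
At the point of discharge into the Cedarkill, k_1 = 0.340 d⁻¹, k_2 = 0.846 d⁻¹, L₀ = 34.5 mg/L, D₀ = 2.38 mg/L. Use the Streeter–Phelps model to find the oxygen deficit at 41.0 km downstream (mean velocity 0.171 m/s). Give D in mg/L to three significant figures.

D ≈ 7.04 mg/L

Travel time t = x/v = 41.0 km / (0.171 m/s) = 41000 m / 0.171 m/s = 239800 s = 2.775 d.
k_1 L₀/(k_2−k_1) = 0.340×34.5/(0.846−0.340) = 11.73/0.5060 = 23.18 mg/L.
e^(−k_1 t) = e^(−0.340×2.775) = 0.3893; e^(−k_2 t) = e^(−0.846×2.775) = 0.09559.
D = 23.18 × (0.3893 − 0.09559) + 2.38 × 0.09559 = 6.808 + 0.2275 = 7.035 mg/L.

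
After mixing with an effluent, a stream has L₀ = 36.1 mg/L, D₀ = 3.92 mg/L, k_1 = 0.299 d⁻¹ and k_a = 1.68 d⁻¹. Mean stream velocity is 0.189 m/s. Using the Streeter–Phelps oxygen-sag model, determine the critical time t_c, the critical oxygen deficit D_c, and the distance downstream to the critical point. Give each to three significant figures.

t_c ≈ 0.746 d; D_c ≈ 5.14 mg/L; x_c ≈ 12.2 km

At the critical point dD/dt = 0, so k_1 L₀ e^(−k_1 t) = k_a D. Substituting D(t) from the Streeter–Phelps equation and solving for t gives
t_c = ln[(k_a/k_1)(1 − D₀(k_a−k_1)/(k_1 L₀))] / (k_a−k_1).
Here k_a−k_1 = 1.381 d⁻¹ and 1 − D₀(k_a−k_1)/(k_1 L₀) = 1 − 3.92×1.381/(0.299×36.1) = 0.4985, so
t_c = ln(5.619 × 0.4985) / 1.381 = 1.030 / 1.381 = 0.7458 d.
L(t_c) = L₀ e^(−k_1 t_c) = 36.1 × 0.8001 = 28.88 mg/L, and at the critical point k_a D_c = k_1 L, so D_c = (0.299/1.68) × 28.88 = 5.141 mg/L.
x_c = v t_c = 0.189 m/s × 0.7458 d × 86400 s/d = 12180 m ≈ 12.2 km.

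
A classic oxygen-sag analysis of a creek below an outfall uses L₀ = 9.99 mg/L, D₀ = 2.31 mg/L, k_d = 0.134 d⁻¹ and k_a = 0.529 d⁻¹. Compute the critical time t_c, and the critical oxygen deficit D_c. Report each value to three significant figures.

t_c = [1/(k_a−k_d)] ln[(k_a/k_d)(1 − D₀(k_a−k_d)/(k_d L₀))]
= [1/(0.529−0.134)] ln[(0.529/0.134)(1 − 2.31×0.3950/(0.134×9.99))]
= (1/0.3950) ln[3.948 × 0.3184] = 2.532 × ln(1.257) = 2.532 × 0.2287 = 0.5789 d.
D_c = (k_d/k_a) L₀ e^(−k_d t_c) = (0.134/0.529) × 9.99 × e^(−0.134×0.5789) = 0.2533 × 9.99 × 0.9254 = 2.342 mg/L.

t_c ≈ 0.579 d; D_c ≈ 2.34 mg/L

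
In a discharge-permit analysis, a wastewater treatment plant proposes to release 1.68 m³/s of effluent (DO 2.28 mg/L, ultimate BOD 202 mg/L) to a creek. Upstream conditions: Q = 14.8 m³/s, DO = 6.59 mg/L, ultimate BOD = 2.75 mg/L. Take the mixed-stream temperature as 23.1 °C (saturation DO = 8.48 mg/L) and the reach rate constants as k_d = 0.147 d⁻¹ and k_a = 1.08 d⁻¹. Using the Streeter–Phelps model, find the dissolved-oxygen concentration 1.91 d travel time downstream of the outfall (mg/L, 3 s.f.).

Mixed DO = (14.8×6.59 + 1.68×2.28)/(14.8+1.68) = 101.4/16.48 = 6.151 mg/L.
Mixed L₀ = (14.8×2.75 + 1.68×202)/(16.48) = 380.1/16.48 = 23.06 mg/L.
Initial deficit D₀ = C_s − DO₀ = 8.48 − 6.151 = 2.329 mg/L.
D(1.91) = [0.147×23.06/(1.08−0.147)](e^(−0.147×1.91) − e^(−1.08×1.91)) + 2.329 e^(−1.08×1.91)
= 3.634 × (0.7552 − 0.1271) + 2.329 × 0.1271 = 2.578 mg/L.
DO = 8.48 − 2.578 = 5.902 mg/L.

DO ≈ 5.90 mg/L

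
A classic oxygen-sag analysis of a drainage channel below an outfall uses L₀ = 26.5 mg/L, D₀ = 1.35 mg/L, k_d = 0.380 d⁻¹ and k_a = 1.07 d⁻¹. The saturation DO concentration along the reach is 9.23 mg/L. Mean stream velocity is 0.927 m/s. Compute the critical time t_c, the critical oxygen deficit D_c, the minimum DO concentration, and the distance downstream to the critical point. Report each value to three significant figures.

t_c ≈ 1.36 d; D_c ≈ 5.61 mg/L; min DO ≈ 3.62 mg/L; x_c ≈ 109 km

With k_a/k_d = 2.816 and 1 − D₀(k_a−k_d)/(k_d L₀) = 0.9075,
t_c = ln(2.816 × 0.9075) / (1.07 − 0.380) = ln(2.555) / 0.6900 = 0.9382/0.6900 = 1.360 d.
L(t_c) = L₀ e^(−k_d t_c) = 26.5 × 0.5965 = 15.81 mg/L, and at the critical point k_a D_c = k_d L, so D_c = (0.380/1.07) × 15.81 = 5.614 mg/L.
Minimum DO = C_s − D_c = 9.23 − 5.614 = 3.616 mg/L.
x_c = v t_c = 0.927 m/s × 1.360 d × 86400 s/d = 108900 m ≈ 109 km.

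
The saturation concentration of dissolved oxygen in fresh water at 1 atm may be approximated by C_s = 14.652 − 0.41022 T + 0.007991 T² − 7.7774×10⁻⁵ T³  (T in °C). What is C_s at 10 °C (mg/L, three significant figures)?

C_s ≈ 11.3 mg/L

C_s = 14.652 − 0.41022×10 + 0.007991×10² − 7.7774×10⁻⁵×10³ = 11.27 mg/L.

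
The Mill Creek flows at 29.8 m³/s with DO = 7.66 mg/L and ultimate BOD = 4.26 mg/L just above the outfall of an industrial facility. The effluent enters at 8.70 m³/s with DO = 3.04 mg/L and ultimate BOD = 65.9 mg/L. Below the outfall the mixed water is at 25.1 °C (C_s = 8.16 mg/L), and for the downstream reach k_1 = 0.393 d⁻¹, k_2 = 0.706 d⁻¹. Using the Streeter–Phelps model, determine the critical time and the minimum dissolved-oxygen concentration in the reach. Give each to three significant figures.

t_c ≈ 1.65 d; minimum DO ≈ 2.86 mg/L

Mixed DO = (29.8×7.66 + 8.70×3.04)/(29.8+8.70) = 254.7/38.50 = 6.616 mg/L.
Mixed L₀ = (29.8×4.26 + 8.70×65.9)/(38.50) = 700.3/38.50 = 18.19 mg/L.
Initial deficit D₀ = C_s − DO₀ = 8.16 − 6.616 = 1.544 mg/L.
t_c = (1/0.3130) ln[(0.706/0.393)(1 − 1.544×0.3130/(0.393×18.19))] = 3.195 × ln(1.675) = 1.648 d.
D_c = (0.393/0.706) × 18.19 × e^(−0.393×1.648) = 0.5567 × 18.19 × 0.5233 = 5.298 mg/L.
Minimum DO = 8.16 − 5.298 = 2.862 mg/L.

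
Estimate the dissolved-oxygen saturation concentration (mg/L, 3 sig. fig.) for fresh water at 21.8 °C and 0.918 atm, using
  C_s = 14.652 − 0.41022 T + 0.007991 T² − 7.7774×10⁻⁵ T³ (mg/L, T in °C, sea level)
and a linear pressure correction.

At sea level: C_s = 14.652 − 0.41022×21.8 + 0.007991×21.8² − 7.7774×10⁻⁵×21.8³ = 8.701 mg/L.
Pressure correction: C_s' = 8.701 × 0.918 = 7.988 mg/L.

C_s ≈ 7.99 mg/L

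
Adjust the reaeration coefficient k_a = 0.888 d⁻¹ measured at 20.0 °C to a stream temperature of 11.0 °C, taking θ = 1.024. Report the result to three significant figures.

k_a ≈ 0.717 d⁻¹

k_a(T₂) = k_a(T₁) · θ^(T₂−T₁) = 0.888 × 1.024^(11.0−20.0)
= 0.888 × 1.024^-9.00 = 0.888 × 0.8078 = 0.7173 d⁻¹.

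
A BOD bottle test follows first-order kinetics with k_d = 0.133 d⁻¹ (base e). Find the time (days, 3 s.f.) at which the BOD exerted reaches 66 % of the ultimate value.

t ≈ 8.11 d

y/L₀ = 1 − e^(−k_d t) = 0.66 ⇒ e^(−k_d t) = 0.340
t = −ln(0.340) / 0.133 = 1.079 / 0.133 = 8.111 d.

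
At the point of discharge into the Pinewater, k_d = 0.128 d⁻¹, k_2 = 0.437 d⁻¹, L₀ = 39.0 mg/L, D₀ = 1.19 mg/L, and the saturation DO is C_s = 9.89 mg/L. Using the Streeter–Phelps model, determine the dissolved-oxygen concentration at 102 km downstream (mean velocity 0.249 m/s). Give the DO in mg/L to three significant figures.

DO ≈ 2.97 mg/L

Travel time t = x/v = 102 km / (0.249 m/s) = 102000 m / 0.249 m/s = 409600 s = 4.741 d.
k_d L₀/(k_2−k_d) = 0.128×39.0/(0.437−0.128) = 4.992/0.3090 = 16.16 mg/L.
e^(−k_d t) = e^(−0.128×4.741) = 0.5451; e^(−k_2 t) = e^(−0.437×4.741) = 0.1259.
D = 16.16 × (0.5451 − 0.1259) + 1.19 × 0.1259 = 6.771 + 0.1499 = 6.921 mg/L.
DO = C_s − D = 9.89 − 6.921 = 2.969 mg/L.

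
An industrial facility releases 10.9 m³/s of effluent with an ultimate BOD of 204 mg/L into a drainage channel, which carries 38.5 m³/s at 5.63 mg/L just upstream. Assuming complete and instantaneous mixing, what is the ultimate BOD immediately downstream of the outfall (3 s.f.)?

Flow-weighted mixing: C = (Q_r C_r + Q_w C_w)/(Q_r + Q_w)
= (38.5×5.63 + 10.9×204)/(38.5 + 10.9) = 2440/49.40 = 49.40 mg/L.

49.4 mg/L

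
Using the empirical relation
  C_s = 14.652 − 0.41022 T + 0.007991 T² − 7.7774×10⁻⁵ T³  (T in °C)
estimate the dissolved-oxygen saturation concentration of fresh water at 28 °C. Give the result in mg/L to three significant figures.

C_s ≈ 7.72 mg/L

C_s = 14.652 − 0.41022×28 + 0.007991×28² − 7.7774×10⁻⁵×28³ = 7.723 mg/L.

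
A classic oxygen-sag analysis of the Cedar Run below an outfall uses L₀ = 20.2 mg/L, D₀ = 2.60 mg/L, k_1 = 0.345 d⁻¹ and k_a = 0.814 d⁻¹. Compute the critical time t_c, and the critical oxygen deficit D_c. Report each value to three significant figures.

t_c ≈ 1.42 d; D_c ≈ 5.25 mg/L

t_c = [1/(k_a−k_1)] ln[(k_a/k_1)(1 − D₀(k_a−k_1)/(k_1 L₀))]
= [1/(0.814−0.345)] ln[(0.814/0.345)(1 − 2.60×0.4690/(0.345×20.2))]
= (1/0.4690) ln[2.359 × 0.8250] = 2.132 × ln(1.947) = 2.132 × 0.6661 = 1.420 d.
L(t_c) = L₀ e^(−k_1 t_c) = 20.2 × 0.6126 = 12.38 mg/L, and at the critical point k_a D_c = k_1 L, so D_c = (0.345/0.814) × 12.38 = 5.245 mg/L.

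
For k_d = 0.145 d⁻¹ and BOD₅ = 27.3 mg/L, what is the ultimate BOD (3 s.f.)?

BOD₅ = L₀(1 − e^(−5k_d)) ⇒ L₀ = BOD₅ / (1 − e^(−5×0.145))
= 27.3 / (1 − 0.4843) = 27.3 / 0.5157 = 52.94 mg/L.

L₀ ≈ 52.9 mg/L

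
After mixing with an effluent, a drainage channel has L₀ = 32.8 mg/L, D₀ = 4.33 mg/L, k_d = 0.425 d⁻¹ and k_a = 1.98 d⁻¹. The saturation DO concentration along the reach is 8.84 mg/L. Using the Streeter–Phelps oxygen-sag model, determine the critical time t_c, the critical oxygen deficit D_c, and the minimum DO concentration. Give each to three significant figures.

t_c ≈ 0.565 d; D_c ≈ 5.54 mg/L; min DO ≈ 3.30 mg/L

t_c = [1/(k_a−k_d)] ln[(k_a/k_d)(1 − D₀(k_a−k_d)/(k_d L₀))]
= [1/(1.98−0.425)] ln[(1.98/0.425)(1 − 4.33×1.555/(0.425×32.8))]
= (1/1.555) ln[4.659 × 0.5170] = 0.6431 × ln(2.409) = 0.6431 × 0.8790 = 0.5653 d.
L(t_c) = L₀ e^(−k_d t_c) = 32.8 × 0.7864 = 25.79 mg/L, and at the critical point k_a D_c = k_d L, so D_c = (0.425/1.98) × 25.79 = 5.537 mg/L.
Minimum DO = C_s − D_c = 8.84 − 5.537 = 3.303 mg/L.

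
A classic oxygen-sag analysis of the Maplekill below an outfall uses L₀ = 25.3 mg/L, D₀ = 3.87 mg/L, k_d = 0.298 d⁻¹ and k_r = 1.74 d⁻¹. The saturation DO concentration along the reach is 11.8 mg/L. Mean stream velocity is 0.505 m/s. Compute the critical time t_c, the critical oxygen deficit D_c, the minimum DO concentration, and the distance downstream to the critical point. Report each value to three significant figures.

t_c ≈ 0.289 d; D_c ≈ 3.98 mg/L; min DO ≈ 7.82 mg/L; x_c ≈ 12.6 km

With k_r/k_d = 5.839 and 1 − D₀(k_r−k_d)/(k_d L₀) = 0.2598,
t_c = ln(5.839 × 0.2598) / (1.74 − 0.298) = ln(1.517) / 1.442 = 0.4168/1.442 = 0.2890 d.
D_c = (k_d/k_r) L₀ e^(−k_d t_c) = (0.298/1.74) × 25.3 × e^(−0.298×0.2890) = 0.1713 × 25.3 × 0.9175 = 3.975 mg/L.
Minimum DO = C_s − D_c = 11.8 − 3.975 = 7.825 mg/L.
x_c = v t_c = 0.505 m/s × 0.2890 d × 86400 s/d = 12610 m ≈ 12.6 km.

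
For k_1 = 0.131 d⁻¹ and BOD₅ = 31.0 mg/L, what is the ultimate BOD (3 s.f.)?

L₀ ≈ 64.5 mg/L

BOD₅ = L₀(1 − e^(−5k_1)) ⇒ L₀ = BOD₅ / (1 − e^(−5×0.131))
= 31.0 / (1 − 0.5194) = 31.0 / 0.4806 = 64.51 mg/L.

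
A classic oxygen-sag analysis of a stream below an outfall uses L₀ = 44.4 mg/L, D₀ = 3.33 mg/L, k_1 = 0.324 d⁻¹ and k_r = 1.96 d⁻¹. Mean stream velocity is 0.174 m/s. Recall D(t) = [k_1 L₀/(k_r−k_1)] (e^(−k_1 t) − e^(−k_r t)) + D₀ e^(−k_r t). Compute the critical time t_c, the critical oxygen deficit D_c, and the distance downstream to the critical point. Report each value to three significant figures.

With k_r/k_1 = 6.049 and 1 − D₀(k_r−k_1)/(k_1 L₀) = 0.6213,
t_c = ln(6.049 × 0.6213) / (1.96 − 0.324) = ln(3.758) / 1.636 = 1.324/1.636 = 0.8093 d.
L(t_c) = L₀ e^(−k_1 t_c) = 44.4 × 0.7693 = 34.16 mg/L, and at the critical point k_r D_c = k_1 L, so D_c = (0.324/1.96) × 34.16 = 5.647 mg/L.
x_c = v t_c = 0.174 m/s × 0.8093 d × 86400 s/d = 12170 m ≈ 12.2 km.

t_c ≈ 0.809 d; D_c ≈ 5.65 mg/L; x_c ≈ 12.2 km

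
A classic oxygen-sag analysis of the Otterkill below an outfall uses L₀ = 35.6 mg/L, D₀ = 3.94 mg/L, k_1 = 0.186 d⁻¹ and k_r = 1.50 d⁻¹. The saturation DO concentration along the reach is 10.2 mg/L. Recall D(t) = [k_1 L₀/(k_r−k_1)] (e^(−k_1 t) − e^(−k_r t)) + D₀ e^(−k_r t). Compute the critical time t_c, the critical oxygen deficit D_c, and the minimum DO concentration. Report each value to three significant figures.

At the critical point dD/dt = 0, so k_1 L₀ e^(−k_1 t) = k_r D. Substituting D(t) from the Streeter–Phelps equation and solving for t gives
t_c = ln[(k_r/k_1)(1 − D₀(k_r−k_1)/(k_1 L₀))] / (k_r−k_1).
Here k_r−k_1 = 1.314 d⁻¹ and 1 − D₀(k_r−k_1)/(k_1 L₀) = 1 − 3.94×1.314/(0.186×35.6) = 0.2181, so
t_c = ln(8.065 × 0.2181) / 1.314 = 0.5649 / 1.314 = 0.4299 d.
L(t_c) = L₀ e^(−k_1 t_c) = 35.6 × 0.9232 = 32.86 mg/L, and at the critical point k_r D_c = k_1 L, so D_c = (0.186/1.50) × 32.86 = 4.075 mg/L.
Minimum DO = C_s − D_c = 10.2 − 4.075 = 6.125 mg/L.

t_c ≈ 0.430 d; D_c ≈ 4.08 mg/L; min DO ≈ 6.12 mg/L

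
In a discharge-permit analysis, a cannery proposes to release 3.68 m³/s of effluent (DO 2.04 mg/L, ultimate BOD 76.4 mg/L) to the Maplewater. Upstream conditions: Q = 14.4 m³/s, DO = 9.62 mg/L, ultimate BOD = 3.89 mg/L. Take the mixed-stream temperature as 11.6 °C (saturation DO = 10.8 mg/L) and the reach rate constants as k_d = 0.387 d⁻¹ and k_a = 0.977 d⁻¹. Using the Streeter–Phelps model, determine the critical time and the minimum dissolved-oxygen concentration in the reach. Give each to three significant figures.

t_c ≈ 1.14 d; minimum DO ≈ 6.05 mg/L

Mixed DO = (14.4×9.62 + 3.68×2.04)/(14.4+3.68) = 146.0/18.08 = 8.077 mg/L.
Mixed L₀ = (14.4×3.89 + 3.68×76.4)/(18.08) = 337.2/18.08 = 18.65 mg/L.
Initial deficit D₀ = C_s − DO₀ = 10.8 − 8.077 = 2.723 mg/L.
t_c = (1/0.5900) ln[(0.977/0.387)(1 − 2.723×0.5900/(0.387×18.65))] = 1.695 × ln(1.963) = 1.143 d.
D_c = (0.387/0.977) × 18.65 × e^(−0.387×1.143) = 0.3961 × 18.65 × 0.6426 = 4.747 mg/L.
Minimum DO = 10.8 − 4.747 = 6.053 mg/L.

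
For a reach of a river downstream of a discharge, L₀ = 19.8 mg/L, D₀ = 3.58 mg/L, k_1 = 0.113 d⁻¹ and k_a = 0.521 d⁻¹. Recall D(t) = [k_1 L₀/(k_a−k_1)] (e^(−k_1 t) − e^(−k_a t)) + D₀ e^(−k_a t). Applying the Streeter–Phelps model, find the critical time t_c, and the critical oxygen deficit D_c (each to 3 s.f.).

At the critical point dD/dt = 0, so k_1 L₀ e^(−k_1 t) = k_a D. Substituting D(t) from the Streeter–Phelps equation and solving for t gives
t_c = ln[(k_a/k_1)(1 − D₀(k_a−k_1)/(k_1 L₀))] / (k_a−k_1).
Here k_a−k_1 = 0.4080 d⁻¹ and 1 − D₀(k_a−k_1)/(k_1 L₀) = 1 − 3.58×0.4080/(0.113×19.8) = 0.3472, so
t_c = ln(4.611 × 0.3472) / 0.4080 = 0.4704 / 0.4080 = 1.153 d.
L(t_c) = L₀ e^(−k_1 t_c) = 19.8 × 0.8778 = 17.38 mg/L, and at the critical point k_a D_c = k_1 L, so D_c = (0.113/0.521) × 17.38 = 3.770 mg/L.

t_c ≈ 1.15 d; D_c ≈ 3.77 mg/L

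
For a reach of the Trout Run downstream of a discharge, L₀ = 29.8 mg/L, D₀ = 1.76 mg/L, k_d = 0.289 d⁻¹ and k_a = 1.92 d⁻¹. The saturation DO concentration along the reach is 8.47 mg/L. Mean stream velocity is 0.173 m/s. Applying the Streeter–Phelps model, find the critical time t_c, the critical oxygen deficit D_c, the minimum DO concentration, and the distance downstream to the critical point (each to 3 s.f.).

t_c = [1/(k_a−k_d)] ln[(k_a/k_d)(1 − D₀(k_a−k_d)/(k_d L₀))]
= [1/(1.92−0.289)] ln[(1.92/0.289)(1 − 1.76×1.631/(0.289×29.8))]
= (1/1.631) ln[6.644 × 0.6667] = 0.6131 × ln(4.429) = 0.6131 × 1.488 = 0.9125 d.
L(t_c) = L₀ e^(−k_d t_c) = 29.8 × 0.7682 = 22.89 mg/L, and at the critical point k_a D_c = k_d L, so D_c = (0.289/1.92) × 22.89 = 3.446 mg/L.
Minimum DO = C_s − D_c = 8.47 − 3.446 = 5.024 mg/L.
x_c = v t_c = 0.173 m/s × 0.9125 d × 86400 s/d = 13640 m ≈ 13.6 km.

t_c ≈ 0.912 d; D_c ≈ 3.45 mg/L; min DO ≈ 5.02 mg/L; x_c ≈ 13.6 km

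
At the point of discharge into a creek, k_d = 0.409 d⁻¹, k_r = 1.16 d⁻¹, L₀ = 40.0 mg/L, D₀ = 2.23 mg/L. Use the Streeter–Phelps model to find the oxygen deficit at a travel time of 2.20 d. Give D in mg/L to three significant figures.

D ≈ 7.33 mg/L

k_d L₀/(k_r−k_d) = 0.409×40.0/(1.16−0.409) = 16.36/0.7510 = 21.78 mg/L.
e^(−k_d t) = e^(−0.409×2.200) = 0.4067; e^(−k_r t) = e^(−1.16×2.200) = 0.07793.
D = 21.78 × (0.4067 − 0.07793) + 2.23 × 0.07793 = 7.161 + 0.1738 = 7.335 mg/L.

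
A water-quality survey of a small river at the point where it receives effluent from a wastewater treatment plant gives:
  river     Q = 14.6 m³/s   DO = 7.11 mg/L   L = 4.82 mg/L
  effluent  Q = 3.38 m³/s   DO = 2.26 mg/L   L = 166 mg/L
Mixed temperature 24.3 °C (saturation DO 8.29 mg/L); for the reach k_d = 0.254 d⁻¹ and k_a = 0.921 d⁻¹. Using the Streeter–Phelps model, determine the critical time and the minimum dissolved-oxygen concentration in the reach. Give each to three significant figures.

Mixed DO = (14.6×7.11 + 3.38×2.26)/(14.6+3.38) = 111.4/17.98 = 6.198 mg/L.
Mixed L₀ = (14.6×4.82 + 3.38×166)/(17.98) = 631.5/17.98 = 35.12 mg/L.
Initial deficit D₀ = C_s − DO₀ = 8.29 − 6.198 = 2.092 mg/L.
t_c = (1/0.6670) ln[(0.921/0.254)(1 − 2.092×0.6670/(0.254×35.12))] = 1.499 × ln(3.059) = 1.676 d.
D_c = (0.254/0.921) × 35.12 × e^(−0.254×1.676) = 0.2758 × 35.12 × 0.6533 = 6.327 mg/L.
Minimum DO = 8.29 − 6.327 = 1.963 mg/L.

t_c ≈ 1.68 d; minimum DO ≈ 1.96 mg/L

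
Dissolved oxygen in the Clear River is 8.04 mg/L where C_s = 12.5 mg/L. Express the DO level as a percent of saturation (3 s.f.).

% saturation = C/C_s × 100 = 8.04/12.5 × 100 = 64.3 %.

64.3 % saturation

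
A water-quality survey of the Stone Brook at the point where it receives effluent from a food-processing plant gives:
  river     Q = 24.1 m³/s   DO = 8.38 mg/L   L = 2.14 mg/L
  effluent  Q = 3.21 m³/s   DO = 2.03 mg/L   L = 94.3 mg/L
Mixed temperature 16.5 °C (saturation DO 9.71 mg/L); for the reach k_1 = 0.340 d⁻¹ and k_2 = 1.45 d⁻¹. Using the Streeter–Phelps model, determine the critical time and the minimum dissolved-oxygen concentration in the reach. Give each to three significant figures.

Mixed DO = (24.1×8.38 + 3.21×2.03)/(24.1+3.21) = 208.5/27.31 = 7.634 mg/L.
Mixed L₀ = (24.1×2.14 + 3.21×94.3)/(27.31) = 354.3/27.31 = 12.97 mg/L.
Initial deficit D₀ = C_s − DO₀ = 9.71 − 7.634 = 2.076 mg/L.
t_c = (1/1.110) ln[(1.45/0.340)(1 − 2.076×1.110/(0.340×12.97))] = 0.9009 × ln(2.036) = 0.6406 d.
D_c = (0.340/1.45) × 12.97 × e^(−0.340×0.6406) = 0.2345 × 12.97 × 0.8043 = 2.446 mg/L.
Minimum DO = 9.71 − 2.446 = 7.264 mg/L.

t_c ≈ 0.641 d; minimum DO ≈ 7.26 mg/L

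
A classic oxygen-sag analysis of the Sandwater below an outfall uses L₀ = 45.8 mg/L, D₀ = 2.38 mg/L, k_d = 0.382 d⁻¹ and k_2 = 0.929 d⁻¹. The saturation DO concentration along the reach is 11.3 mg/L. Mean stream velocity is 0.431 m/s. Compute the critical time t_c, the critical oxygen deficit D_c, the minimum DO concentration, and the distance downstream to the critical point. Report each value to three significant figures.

t_c ≈ 1.48 d; D_c ≈ 10.7 mg/L; min DO ≈ 0.614 mg/L; x_c ≈ 55.2 km

With k_2/k_d = 2.432 and 1 − D₀(k_2−k_d)/(k_d L₀) = 0.9256,
t_c = ln(2.432 × 0.9256) / (0.929 − 0.382) = ln(2.251) / 0.5470 = 0.8114/0.5470 = 1.483 d.
D_c = (k_d/k_2) L₀ e^(−k_d t_c) = (0.382/0.929) × 45.8 × e^(−0.382×1.483) = 0.4112 × 45.8 × 0.5674 = 10.69 mg/L.
Minimum DO = C_s − D_c = 11.3 − 10.69 = 0.6136 mg/L.
x_c = v t_c = 0.431 m/s × 1.483 d × 86400 s/d = 55240 m ≈ 55.2 km.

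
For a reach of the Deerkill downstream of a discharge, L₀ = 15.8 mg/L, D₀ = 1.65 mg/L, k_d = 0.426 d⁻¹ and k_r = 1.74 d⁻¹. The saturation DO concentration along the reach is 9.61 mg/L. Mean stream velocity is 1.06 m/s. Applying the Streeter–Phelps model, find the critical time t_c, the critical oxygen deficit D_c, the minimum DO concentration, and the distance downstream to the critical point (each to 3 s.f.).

t_c ≈ 0.775 d; D_c ≈ 2.78 mg/L; min DO ≈ 6.83 mg/L; x_c ≈ 71.0 km

t_c = [1/(k_r−k_d)] ln[(k_r/k_d)(1 − D₀(k_r−k_d)/(k_d L₀))]
= [1/(1.74−0.426)] ln[(1.74/0.426)(1 − 1.65×1.314/(0.426×15.8))]
= (1/1.314) ln[4.085 × 0.6779] = 0.7610 × ln(2.769) = 0.7610 × 1.018 = 0.7751 d.
D_c = (k_d/k_r) L₀ e^(−k_d t_c) = (0.426/1.74) × 15.8 × e^(−0.426×0.7751) = 0.2448 × 15.8 × 0.7188 = 2.781 mg/L.
Minimum DO = C_s − D_c = 9.61 − 2.781 = 6.829 mg/L.
x_c = v t_c = 1.06 m/s × 0.7751 d × 86400 s/d = 70980 m ≈ 71.0 km.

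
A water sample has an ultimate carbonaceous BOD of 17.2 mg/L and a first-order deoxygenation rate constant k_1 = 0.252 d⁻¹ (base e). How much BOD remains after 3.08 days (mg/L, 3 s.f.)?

L ≈ 7.91 mg/L

L_t = L₀ e^(−k_1 t) = 17.2 × e^(−0.252×3.08) = 17.2 × 0.4602 = 7.915 mg/L.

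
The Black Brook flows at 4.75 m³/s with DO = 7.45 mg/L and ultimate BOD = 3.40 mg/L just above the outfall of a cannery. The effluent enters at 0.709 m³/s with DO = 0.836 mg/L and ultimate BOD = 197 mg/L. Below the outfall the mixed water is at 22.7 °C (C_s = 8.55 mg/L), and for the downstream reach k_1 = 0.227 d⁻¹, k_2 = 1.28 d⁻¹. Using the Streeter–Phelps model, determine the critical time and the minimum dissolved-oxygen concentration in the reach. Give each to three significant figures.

Mixed DO = (4.75×7.45 + 0.709×0.836)/(4.75+0.709) = 35.98/5.459 = 6.591 mg/L.
Mixed L₀ = (4.75×3.40 + 0.709×197)/(5.459) = 155.8/5.459 = 28.54 mg/L.
Initial deficit D₀ = C_s − DO₀ = 8.55 − 6.591 = 1.959 mg/L.
t_c = (1/1.053) ln[(1.28/0.227)(1 − 1.959×1.053/(0.227×28.54))] = 0.9497 × ln(3.844) = 1.279 d.
D_c = (0.227/1.28) × 28.54 × e^(−0.227×1.279) = 0.1773 × 28.54 × 0.7481 = 3.787 mg/L.
Minimum DO = 8.55 − 3.787 = 4.763 mg/L.

t_c ≈ 1.28 d; minimum DO ≈ 4.76 mg/L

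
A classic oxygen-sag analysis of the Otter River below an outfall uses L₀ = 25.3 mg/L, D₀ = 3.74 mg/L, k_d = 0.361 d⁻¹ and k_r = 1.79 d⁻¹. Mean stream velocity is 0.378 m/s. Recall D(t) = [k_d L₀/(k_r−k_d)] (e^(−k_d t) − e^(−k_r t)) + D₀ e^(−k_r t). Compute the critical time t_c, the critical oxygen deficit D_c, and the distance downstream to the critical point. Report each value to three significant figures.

At the critical point dD/dt = 0, so k_d L₀ e^(−k_d t) = k_r D. Substituting D(t) from the Streeter–Phelps equation and solving for t gives
t_c = ln[(k_r/k_d)(1 − D₀(k_r−k_d)/(k_d L₀))] / (k_r−k_d).
Here k_r−k_d = 1.429 d⁻¹ and 1 − D₀(k_r−k_d)/(k_d L₀) = 1 − 3.74×1.429/(0.361×25.3) = 0.4148, so
t_c = ln(4.958 × 0.4148) / 1.429 = 0.7212 / 1.429 = 0.5047 d.
D_c = (k_d/k_r) L₀ e^(−k_d t_c) = (0.361/1.79) × 25.3 × e^(−0.361×0.5047) = 0.2017 × 25.3 × 0.8334 = 4.253 mg/L.
x_c = v t_c = 0.378 m/s × 0.5047 d × 86400 s/d = 16480 m ≈ 16.5 km.

t_c ≈ 0.505 d; D_c ≈ 4.25 mg/L; x_c ≈ 16.5 km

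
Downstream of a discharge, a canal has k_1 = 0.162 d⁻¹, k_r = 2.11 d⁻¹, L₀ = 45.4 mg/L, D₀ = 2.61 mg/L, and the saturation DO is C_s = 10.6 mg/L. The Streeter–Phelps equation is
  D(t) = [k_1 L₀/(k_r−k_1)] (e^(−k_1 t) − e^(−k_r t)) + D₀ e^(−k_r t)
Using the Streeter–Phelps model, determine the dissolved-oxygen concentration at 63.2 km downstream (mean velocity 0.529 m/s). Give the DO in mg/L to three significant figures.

Travel time t = x/v = 63.2 km / (0.529 m/s) = 63200 m / 0.529 m/s = 119500 s = 1.383 d.
k_1 L₀/(k_r−k_1) = 0.162×45.4/(2.11−0.162) = 7.355/1.948 = 3.776 mg/L.
e^(−k_1 t) = e^(−0.162×1.383) = 0.7993; e^(−k_r t) = e^(−2.11×1.383) = 0.05406.
D = 3.776 × (0.7993 − 0.05406) + 2.61 × 0.05406 = 2.814 + 0.1411 = 2.955 mg/L.
DO = C_s − D = 10.6 − 2.955 = 7.645 mg/L.

DO ≈ 7.65 mg/L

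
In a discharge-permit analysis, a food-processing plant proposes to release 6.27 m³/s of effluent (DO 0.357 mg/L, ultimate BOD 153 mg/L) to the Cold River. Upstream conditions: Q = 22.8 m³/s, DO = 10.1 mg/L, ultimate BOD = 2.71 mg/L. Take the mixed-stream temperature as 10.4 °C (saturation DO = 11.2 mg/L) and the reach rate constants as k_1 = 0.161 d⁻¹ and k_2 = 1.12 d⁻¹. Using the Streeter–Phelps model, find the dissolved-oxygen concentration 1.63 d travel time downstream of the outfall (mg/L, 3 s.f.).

DO ≈ 7.10 mg/L

Mixed DO = (22.8×10.1 + 6.27×0.357)/(22.8+6.27) = 232.5/29.07 = 7.999 mg/L.
Mixed L₀ = (22.8×2.71 + 6.27×153)/(29.07) = 1021/29.07 = 35.13 mg/L.
Initial deficit D₀ = C_s − DO₀ = 11.2 − 7.999 = 3.201 mg/L.
D(1.63) = [0.161×35.13/(1.12−0.161)](e^(−0.161×1.63) − e^(−1.12×1.63)) + 3.201 e^(−1.12×1.63)
= 5.897 × (0.7692 − 0.1611) + 3.201 × 0.1611 = 4.102 mg/L.
DO = 11.2 − 4.102 = 7.098 mg/L.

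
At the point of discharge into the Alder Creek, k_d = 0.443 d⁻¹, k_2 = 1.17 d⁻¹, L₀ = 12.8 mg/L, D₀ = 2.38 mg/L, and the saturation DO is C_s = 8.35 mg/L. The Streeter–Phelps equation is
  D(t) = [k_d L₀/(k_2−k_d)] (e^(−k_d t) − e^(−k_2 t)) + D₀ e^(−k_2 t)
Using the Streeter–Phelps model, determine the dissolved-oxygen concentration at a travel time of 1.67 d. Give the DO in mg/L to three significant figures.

k_d L₀/(k_2−k_d) = 0.443×12.8/(1.17−0.443) = 5.670/0.7270 = 7.800 mg/L.
e^(−k_d t) = e^(−0.443×1.670) = 0.4772; e^(−k_2 t) = e^(−1.17×1.670) = 0.1417.
D = 7.800 × (0.4772 − 0.1417) + 2.38 × 0.1417 = 2.617 + 0.3373 = 2.954 mg/L.
DO = C_s − D = 8.35 − 2.954 = 5.396 mg/L.

DO ≈ 5.40 mg/L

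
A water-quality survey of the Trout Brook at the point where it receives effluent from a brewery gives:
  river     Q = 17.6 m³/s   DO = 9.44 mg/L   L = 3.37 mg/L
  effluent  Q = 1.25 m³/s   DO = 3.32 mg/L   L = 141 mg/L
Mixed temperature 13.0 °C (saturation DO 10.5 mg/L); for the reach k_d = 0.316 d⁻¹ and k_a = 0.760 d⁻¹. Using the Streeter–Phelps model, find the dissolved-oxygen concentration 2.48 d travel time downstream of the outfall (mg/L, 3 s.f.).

DO ≈ 7.57 mg/L

Mixed DO = (17.6×9.44 + 1.25×3.32)/(17.6+1.25) = 170.3/18.85 = 9.034 mg/L.
Mixed L₀ = (17.6×3.37 + 1.25×141)/(18.85) = 235.6/18.85 = 12.50 mg/L.
Initial deficit D₀ = C_s − DO₀ = 10.5 − 9.034 = 1.466 mg/L.
D(2.48) = [0.316×12.50/(0.760−0.316)](e^(−0.316×2.48) − e^(−0.760×2.48)) + 1.466 e^(−0.760×2.48)
= 8.894 × (0.4567 − 0.1519) + 1.466 × 0.1519 = 2.934 mg/L.
DO = 10.5 − 2.934 = 7.566 mg/L.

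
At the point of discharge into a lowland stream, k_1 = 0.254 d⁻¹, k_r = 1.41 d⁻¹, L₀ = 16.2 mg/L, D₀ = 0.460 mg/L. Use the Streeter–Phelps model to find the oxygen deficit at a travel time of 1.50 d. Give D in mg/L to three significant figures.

k_1 L₀/(k_r−k_1) = 0.254×16.2/(1.41−0.254) = 4.115/1.156 = 3.560 mg/L.
e^(−k_1 t) = e^(−0.254×1.500) = 0.6832; e^(−k_r t) = e^(−1.41×1.500) = 0.1206.
D = 3.560 × (0.6832 − 0.1206) + 0.460 × 0.1206 = 2.002 + 0.05549 = 2.058 mg/L.

D ≈ 2.06 mg/L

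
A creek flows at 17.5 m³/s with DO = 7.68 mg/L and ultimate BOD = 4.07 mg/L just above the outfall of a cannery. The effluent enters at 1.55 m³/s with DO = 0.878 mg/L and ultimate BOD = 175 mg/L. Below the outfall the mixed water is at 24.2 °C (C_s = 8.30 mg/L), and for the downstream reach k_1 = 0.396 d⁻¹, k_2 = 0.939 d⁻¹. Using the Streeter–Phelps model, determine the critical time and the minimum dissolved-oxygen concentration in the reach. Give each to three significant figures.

t_c ≈ 1.42 d; minimum DO ≈ 3.97 mg/L

Mixed DO = (17.5×7.68 + 1.55×0.878)/(17.5+1.55) = 135.8/19.05 = 7.127 mg/L.
Mixed L₀ = (17.5×4.07 + 1.55×175)/(19.05) = 342.5/19.05 = 17.98 mg/L.
Initial deficit D₀ = C_s − DO₀ = 8.30 − 7.127 = 1.173 mg/L.
t_c = (1/0.5430) ln[(0.939/0.396)(1 − 1.173×0.5430/(0.396×17.98))] = 1.842 × ln(2.159) = 1.417 d.
D_c = (0.396/0.939) × 17.98 × e^(−0.396×1.417) = 0.4217 × 17.98 × 0.5705 = 4.325 mg/L.
Minimum DO = 8.30 − 4.325 = 3.975 mg/L.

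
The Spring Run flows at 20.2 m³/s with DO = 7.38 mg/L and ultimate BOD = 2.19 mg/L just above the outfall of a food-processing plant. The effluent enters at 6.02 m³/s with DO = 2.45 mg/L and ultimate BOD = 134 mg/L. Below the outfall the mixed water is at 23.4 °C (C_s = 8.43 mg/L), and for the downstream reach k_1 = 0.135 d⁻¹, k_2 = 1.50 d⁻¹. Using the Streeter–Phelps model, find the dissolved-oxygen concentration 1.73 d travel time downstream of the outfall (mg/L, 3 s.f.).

DO ≈ 5.97 mg/L

Mixed DO = (20.2×7.38 + 6.02×2.45)/(20.2+6.02) = 163.8/26.22 = 6.248 mg/L.
Mixed L₀ = (20.2×2.19 + 6.02×134)/(26.22) = 850.9/26.22 = 32.45 mg/L.
Initial deficit D₀ = C_s − DO₀ = 8.43 − 6.248 = 2.182 mg/L.
D(1.73) = [0.135×32.45/(1.50−0.135)](e^(−0.135×1.73) − e^(−1.50×1.73)) + 2.182 e^(−1.50×1.73)
= 3.210 × (0.7917 − 0.07465) + 2.182 × 0.07465 = 2.464 mg/L.
DO = 8.43 − 2.464 = 5.966 mg/L.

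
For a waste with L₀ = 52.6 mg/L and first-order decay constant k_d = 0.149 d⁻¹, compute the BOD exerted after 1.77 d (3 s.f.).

y_t = L₀(1 − e^(−k_d t)) = 52.6 × (1 − e^(−0.149×1.77))
= 52.6 × (1 − 0.7682) = 52.6 × 0.2318 = 12.19 mg/L.

y ≈ 12.2 mg/L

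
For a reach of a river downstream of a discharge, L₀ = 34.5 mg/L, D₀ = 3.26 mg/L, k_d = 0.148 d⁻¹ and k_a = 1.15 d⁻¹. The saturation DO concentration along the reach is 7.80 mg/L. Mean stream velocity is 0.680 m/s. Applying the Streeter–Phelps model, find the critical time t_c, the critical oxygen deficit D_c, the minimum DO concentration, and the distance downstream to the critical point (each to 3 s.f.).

At the critical point dD/dt = 0, so k_d L₀ e^(−k_d t) = k_a D. Substituting D(t) from the Streeter–Phelps equation and solving for t gives
t_c = ln[(k_a/k_d)(1 − D₀(k_a−k_d)/(k_d L₀))] / (k_a−k_d).
Here k_a−k_d = 1.002 d⁻¹ and 1 − D₀(k_a−k_d)/(k_d L₀) = 1 − 3.26×1.002/(0.148×34.5) = 0.3603, so
t_c = ln(7.770 × 0.3603) / 1.002 = 1.029 / 1.002 = 1.027 d.
L(t_c) = L₀ e^(−k_d t_c) = 34.5 × 0.8590 = 29.63 mg/L, and at the critical point k_a D_c = k_d L, so D_c = (0.148/1.15) × 29.63 = 3.814 mg/L.
Minimum DO = C_s − D_c = 7.80 − 3.814 = 3.986 mg/L.
x_c = v t_c = 0.680 m/s × 1.027 d × 86400 s/d = 60360 m ≈ 60.4 km.

t_c ≈ 1.03 d; D_c ≈ 3.81 mg/L; min DO ≈ 3.99 mg/L; x_c ≈ 60.4 km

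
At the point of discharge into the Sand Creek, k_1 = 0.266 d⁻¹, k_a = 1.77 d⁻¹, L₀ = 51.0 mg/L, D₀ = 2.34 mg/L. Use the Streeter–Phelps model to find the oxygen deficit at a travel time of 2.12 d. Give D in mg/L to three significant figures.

D ≈ 4.98 mg/L

k_1 L₀/(k_a−k_1) = 0.266×51.0/(1.77−0.266) = 13.57/1.504 = 9.020 mg/L.
e^(−k_1 t) = e^(−0.266×2.120) = 0.5690; e^(−k_a t) = e^(−1.77×2.120) = 0.02346.
D = 9.020 × (0.5690 − 0.02346) + 2.34 × 0.02346 = 4.920 + 0.05490 = 4.975 mg/L.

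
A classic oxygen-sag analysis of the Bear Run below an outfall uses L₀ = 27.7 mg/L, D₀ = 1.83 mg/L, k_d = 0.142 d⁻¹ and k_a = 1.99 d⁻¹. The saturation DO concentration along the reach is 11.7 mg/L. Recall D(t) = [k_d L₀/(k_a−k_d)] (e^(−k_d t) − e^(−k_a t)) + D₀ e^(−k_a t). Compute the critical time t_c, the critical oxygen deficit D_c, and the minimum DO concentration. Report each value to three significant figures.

With k_a/k_d = 14.01 and 1 − D₀(k_a−k_d)/(k_d L₀) = 0.1402,
t_c = ln(14.01 × 0.1402) / (1.99 − 0.142) = ln(1.965) / 1.848 = 0.6756/1.848 = 0.3656 d.
L(t_c) = L₀ e^(−k_d t_c) = 27.7 × 0.9494 = 26.30 mg/L, and at the critical point k_a D_c = k_d L, so D_c = (0.142/1.99) × 26.30 = 1.877 mg/L.
Minimum DO = C_s − D_c = 11.7 − 1.877 = 9.823 mg/L.

t_c ≈ 0.366 d; D_c ≈ 1.88 mg/L; min DO ≈ 9.82 mg/L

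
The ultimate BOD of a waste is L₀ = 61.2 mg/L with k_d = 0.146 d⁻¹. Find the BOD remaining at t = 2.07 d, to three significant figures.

L_t = L₀ e^(−k_d t) = 61.2 × e^(−0.146×2.07) = 61.2 × 0.7392 = 45.24 mg/L.

L ≈ 45.2 mg/L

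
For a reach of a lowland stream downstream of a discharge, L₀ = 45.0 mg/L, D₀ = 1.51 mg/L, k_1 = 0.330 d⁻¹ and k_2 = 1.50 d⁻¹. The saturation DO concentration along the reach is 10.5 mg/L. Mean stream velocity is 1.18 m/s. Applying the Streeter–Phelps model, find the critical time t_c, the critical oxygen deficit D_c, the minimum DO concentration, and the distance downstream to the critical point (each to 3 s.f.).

With k_2/k_1 = 4.545 and 1 − D₀(k_2−k_1)/(k_1 L₀) = 0.8810,
t_c = ln(4.545 × 0.8810) / (1.50 − 0.330) = ln(4.005) / 1.170 = 1.387/1.170 = 1.186 d.
D_c = (k_1/k_2) L₀ e^(−k_1 t_c) = (0.330/1.50) × 45.0 × e^(−0.330×1.186) = 0.2200 × 45.0 × 0.6762 = 6.694 mg/L.
Minimum DO = C_s − D_c = 10.5 − 6.694 = 3.806 mg/L.
x_c = v t_c = 1.18 m/s × 1.186 d × 86400 s/d = 120900 m ≈ 121 km.

t_c ≈ 1.19 d; D_c ≈ 6.69 mg/L; min DO ≈ 3.81 mg/L; x_c ≈ 121 km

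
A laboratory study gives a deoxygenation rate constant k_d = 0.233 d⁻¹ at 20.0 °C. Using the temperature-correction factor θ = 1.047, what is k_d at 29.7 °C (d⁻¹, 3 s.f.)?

k_d ≈ 0.364 d⁻¹

k_d(T₂) = k_d(T₁) · θ^(T₂−T₁) = 0.233 × 1.047^(29.7−20.0)
= 0.233 × 1.047^9.70 = 0.233 × 1.561 = 0.3638 d⁻¹.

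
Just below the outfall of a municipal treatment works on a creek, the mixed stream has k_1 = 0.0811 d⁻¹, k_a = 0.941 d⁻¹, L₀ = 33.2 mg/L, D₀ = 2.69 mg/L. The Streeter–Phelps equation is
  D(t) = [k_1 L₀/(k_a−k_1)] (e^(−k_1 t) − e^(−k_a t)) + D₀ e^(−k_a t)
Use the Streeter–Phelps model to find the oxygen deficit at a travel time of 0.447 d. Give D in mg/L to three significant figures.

k_1 L₀/(k_a−k_1) = 0.0811×33.2/(0.941−0.0811) = 2.693/0.8599 = 3.131 mg/L.
e^(−k_1 t) = e^(−0.0811×0.4470) = 0.9644; e^(−k_a t) = e^(−0.941×0.4470) = 0.6566.
D = 3.131 × (0.9644 − 0.6566) + 2.69 × 0.6566 = 0.9637 + 1.766 = 2.730 mg/L.

D ≈ 2.73 mg/L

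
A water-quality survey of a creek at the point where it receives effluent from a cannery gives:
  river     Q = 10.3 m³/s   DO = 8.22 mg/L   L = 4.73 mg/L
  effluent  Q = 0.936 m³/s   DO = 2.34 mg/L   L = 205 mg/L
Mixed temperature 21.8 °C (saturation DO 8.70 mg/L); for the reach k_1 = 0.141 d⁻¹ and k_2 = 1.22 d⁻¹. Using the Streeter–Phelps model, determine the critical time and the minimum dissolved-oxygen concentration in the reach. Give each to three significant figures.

t_c ≈ 1.61 d; minimum DO ≈ 6.73 mg/L

Mixed DO = (10.3×8.22 + 0.936×2.34)/(10.3+0.936) = 86.86/11.24 = 7.730 mg/L.
Mixed L₀ = (10.3×4.73 + 0.936×205)/(11.24) = 240.6/11.24 = 21.41 mg/L.
Initial deficit D₀ = C_s − DO₀ = 8.70 − 7.730 = 0.9698 mg/L.
t_c = (1/1.079) ln[(1.22/0.141)(1 − 0.9698×1.079/(0.141×21.41))] = 0.9268 × ln(5.654) = 1.605 d.
D_c = (0.141/1.22) × 21.41 × e^(−0.141×1.605) = 0.1156 × 21.41 × 0.7974 = 1.973 mg/L.
Minimum DO = 8.70 − 1.973 = 6.727 mg/L.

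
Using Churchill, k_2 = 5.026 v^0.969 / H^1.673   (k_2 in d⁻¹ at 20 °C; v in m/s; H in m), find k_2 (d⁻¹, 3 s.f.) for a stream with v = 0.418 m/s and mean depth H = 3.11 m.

k_2 = 5.026 × 0.418^0.969 / 3.11^1.673 = 5.026 × 0.4295 / 6.674 = 0.3234 d⁻¹.

k_2 ≈ 0.323 d⁻¹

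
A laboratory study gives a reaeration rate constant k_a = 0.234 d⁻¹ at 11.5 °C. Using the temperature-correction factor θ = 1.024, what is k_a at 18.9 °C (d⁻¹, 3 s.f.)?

k_a ≈ 0.279 d⁻¹

k_a(T₂) = k_a(T₁) · θ^(T₂−T₁) = 0.234 × 1.024^(18.9−11.5)
= 0.234 × 1.024^7.40 = 0.234 × 1.192 = 0.2789 d⁻¹.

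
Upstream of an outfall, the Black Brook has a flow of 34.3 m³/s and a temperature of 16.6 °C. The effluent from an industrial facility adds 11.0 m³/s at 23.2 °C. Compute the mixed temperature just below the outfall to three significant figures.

Flow-weighted mixing: C = (Q_r C_r + Q_w C_w)/(Q_r + Q_w)
= (34.3×16.6 + 11.0×23.2)/(34.3 + 11.0) = 824.6/45.30 = 18.20 °C.

18.2 °C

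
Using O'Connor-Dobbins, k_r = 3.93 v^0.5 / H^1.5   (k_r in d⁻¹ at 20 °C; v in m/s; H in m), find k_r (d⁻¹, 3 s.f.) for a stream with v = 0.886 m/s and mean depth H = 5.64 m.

k_r = 3.93 × 0.886^0.5 / 5.64^1.5 = 3.93 × 0.9413 / 13.39 = 0.2762 d⁻¹.

k_r ≈ 0.276 d⁻¹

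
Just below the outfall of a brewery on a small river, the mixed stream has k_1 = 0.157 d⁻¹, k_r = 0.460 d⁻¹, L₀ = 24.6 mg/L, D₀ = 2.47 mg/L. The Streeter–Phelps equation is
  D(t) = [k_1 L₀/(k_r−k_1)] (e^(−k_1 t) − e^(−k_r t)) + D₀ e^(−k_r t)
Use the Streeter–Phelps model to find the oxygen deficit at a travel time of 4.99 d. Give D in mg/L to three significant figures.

k_1 L₀/(k_r−k_1) = 0.157×24.6/(0.460−0.157) = 3.862/0.3030 = 12.75 mg/L.
e^(−k_1 t) = e^(−0.157×4.990) = 0.4568; e^(−k_r t) = e^(−0.460×4.990) = 0.1007.
D = 12.75 × (0.4568 − 0.1007) + 2.47 × 0.1007 = 4.539 + 0.2488 = 4.788 mg/L.

D ≈ 4.79 mg/L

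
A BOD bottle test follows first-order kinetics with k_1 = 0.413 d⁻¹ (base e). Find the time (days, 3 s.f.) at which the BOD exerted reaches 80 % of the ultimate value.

y/L₀ = 1 − e^(−k_1 t) = 0.80 ⇒ e^(−k_1 t) = 0.200
t = −ln(0.200) / 0.413 = 1.609 / 0.413 = 3.897 d.

t ≈ 3.90 d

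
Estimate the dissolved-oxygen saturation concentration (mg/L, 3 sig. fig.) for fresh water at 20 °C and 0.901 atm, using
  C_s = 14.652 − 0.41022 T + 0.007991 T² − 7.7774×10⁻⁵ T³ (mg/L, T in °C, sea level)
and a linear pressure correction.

C_s ≈ 8.13 mg/L

At sea level: C_s = 14.652 − 0.41022×20 + 0.007991×20² − 7.7774×10⁻⁵×20³ = 9.022 mg/L.
Pressure correction: C_s' = 9.022 × 0.901 = 8.129 mg/L.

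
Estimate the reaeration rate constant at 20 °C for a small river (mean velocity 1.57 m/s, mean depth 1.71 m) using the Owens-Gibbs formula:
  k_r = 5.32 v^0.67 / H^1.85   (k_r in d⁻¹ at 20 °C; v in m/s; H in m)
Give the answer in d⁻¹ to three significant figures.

k_r = 5.32 × 1.57^0.67 / 1.71^1.85 = 5.32 × 1.353 / 2.698 = 2.668 d⁻¹.

k_r ≈ 2.67 d⁻¹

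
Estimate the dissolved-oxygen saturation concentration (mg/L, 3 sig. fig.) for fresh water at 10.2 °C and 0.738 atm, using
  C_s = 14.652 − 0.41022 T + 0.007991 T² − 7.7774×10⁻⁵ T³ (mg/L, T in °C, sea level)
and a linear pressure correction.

At sea level: C_s = 14.652 − 0.41022×10.2 + 0.007991×10.2² − 7.7774×10⁻⁵×10.2³ = 11.22 mg/L.
Pressure correction: C_s' = 11.22 × 0.738 = 8.278 mg/L.

C_s ≈ 8.28 mg/L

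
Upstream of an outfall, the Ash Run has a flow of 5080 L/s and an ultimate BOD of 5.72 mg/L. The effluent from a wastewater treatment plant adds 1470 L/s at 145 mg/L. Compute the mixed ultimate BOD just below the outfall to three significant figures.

37.0 mg/L

Flow-weighted mixing: C = (Q_r C_r + Q_w C_w)/(Q_r + Q_w)
= (5080×5.72 + 1470×145)/(5080 + 1470) = 242200/6550 = 36.98 mg/L.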